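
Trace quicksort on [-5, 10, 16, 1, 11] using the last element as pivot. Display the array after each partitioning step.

Partition 1: pivot=11 at index 3 -> [-5, 10, 1, 11, 16]
Partition 2: pivot=1 at index 1 -> [-5, 1, 10, 11, 16]


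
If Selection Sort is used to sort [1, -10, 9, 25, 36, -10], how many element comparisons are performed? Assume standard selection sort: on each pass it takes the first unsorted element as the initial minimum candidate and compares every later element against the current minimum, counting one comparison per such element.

Pass 1: scan indices 1..5 for the minimum = 5 comparison(s); min is -10, place at index 0 -> [-10, 1, 9, 25, 36, -10]
Pass 2: scan indices 2..5 for the minimum = 4 comparison(s); min is -10, place at index 1 -> [-10, -10, 9, 25, 36, 1]
Pass 3: scan indices 3..5 for the minimum = 3 comparison(s); min is 1, place at index 2 -> [-10, -10, 1, 25, 36, 9]
Pass 4: scan indices 4..5 for the minimum = 2 comparison(s); min is 9, place at index 3 -> [-10, -10, 1, 9, 36, 25]
Pass 5: scan indices 5..5 for the minimum = 1 comparison(s); min is 25, place at index 4 -> [-10, -10, 1, 9, 25, 36]
Selection sort always scans the whole unsorted suffix, so the count is (n-1) + (n-2) + ... + 1 = n(n-1)/2 = 6*5/2 = 15 regardless of the input order.
Total comparisons: 5 + 4 + 3 + 2 + 1 = 15


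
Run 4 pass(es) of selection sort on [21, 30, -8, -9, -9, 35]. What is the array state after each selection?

Pass 1: Select minimum -9 at index 3, swap -> [-9, 30, -8, 21, -9, 35]
Pass 2: Select minimum -9 at index 4, swap -> [-9, -9, -8, 21, 30, 35]
Pass 3: Select minimum -8 at index 2, swap -> [-9, -9, -8, 21, 30, 35]
Pass 4: Select minimum 21 at index 3, swap -> [-9, -9, -8, 21, 30, 35]


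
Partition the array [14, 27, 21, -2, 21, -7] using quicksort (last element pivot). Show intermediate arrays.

Partition 1: pivot=-7 at index 0 -> [-7, 27, 21, -2, 21, 14]
Partition 2: pivot=14 at index 2 -> [-7, -2, 14, 27, 21, 21]
Partition 3: pivot=21 at index 4 -> [-7, -2, 14, 21, 21, 27]


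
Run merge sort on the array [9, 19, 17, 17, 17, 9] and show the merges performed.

Divide and conquer:
  Merge [19] + [17] -> [17, 19]
  Merge [9] + [17, 19] -> [9, 17, 19]
  Merge [17] + [9] -> [9, 17]
  Merge [17] + [9, 17] -> [9, 17, 17]
  Merge [9, 17, 19] + [9, 17, 17] -> [9, 9, 17, 17, 17, 19]


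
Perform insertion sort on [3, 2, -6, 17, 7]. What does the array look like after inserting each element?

First element 3 is already 'sorted'
Insert 2: shifted 1 elements -> [2, 3, -6, 17, 7]
Insert -6: shifted 2 elements -> [-6, 2, 3, 17, 7]
Insert 17: shifted 0 elements -> [-6, 2, 3, 17, 7]
Insert 7: shifted 1 elements -> [-6, 2, 3, 7, 17]


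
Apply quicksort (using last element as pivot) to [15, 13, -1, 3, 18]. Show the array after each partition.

Partition 1: pivot=18 at index 4 -> [15, 13, -1, 3, 18]
Partition 2: pivot=3 at index 1 -> [-1, 3, 15, 13, 18]
Partition 3: pivot=13 at index 2 -> [-1, 3, 13, 15, 18]


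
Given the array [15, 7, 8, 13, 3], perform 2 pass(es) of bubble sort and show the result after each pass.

After pass 1: [7, 8, 13, 3, 15] (4 swaps)
After pass 2: [7, 8, 3, 13, 15] (1 swaps)
Total swaps: 5


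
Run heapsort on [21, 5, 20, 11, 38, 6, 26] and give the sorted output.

Build heap: [38, 21, 26, 11, 5, 6, 20]
Extract 38: [26, 21, 20, 11, 5, 6, 38]
Extract 26: [21, 11, 20, 6, 5, 26, 38]
Extract 21: [20, 11, 5, 6, 21, 26, 38]
Extract 20: [11, 6, 5, 20, 21, 26, 38]
Extract 11: [6, 5, 11, 20, 21, 26, 38]
Extract 6: [5, 6, 11, 20, 21, 26, 38]


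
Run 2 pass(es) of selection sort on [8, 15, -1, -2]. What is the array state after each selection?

Pass 1: Select minimum -2 at index 3, swap -> [-2, 15, -1, 8]
Pass 2: Select minimum -1 at index 2, swap -> [-2, -1, 15, 8]


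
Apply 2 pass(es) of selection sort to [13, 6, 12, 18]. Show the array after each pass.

Pass 1: Select minimum 6 at index 1, swap -> [6, 13, 12, 18]
Pass 2: Select minimum 12 at index 2, swap -> [6, 12, 13, 18]


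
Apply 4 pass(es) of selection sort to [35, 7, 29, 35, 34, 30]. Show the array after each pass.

Pass 1: Select minimum 7 at index 1, swap -> [7, 35, 29, 35, 34, 30]
Pass 2: Select minimum 29 at index 2, swap -> [7, 29, 35, 35, 34, 30]
Pass 3: Select minimum 30 at index 5, swap -> [7, 29, 30, 35, 34, 35]
Pass 4: Select minimum 34 at index 4, swap -> [7, 29, 30, 34, 35, 35]


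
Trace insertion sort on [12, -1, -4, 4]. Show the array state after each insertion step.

First element 12 is already 'sorted'
Insert -1: shifted 1 elements -> [-1, 12, -4, 4]
Insert -4: shifted 2 elements -> [-4, -1, 12, 4]
Insert 4: shifted 1 elements -> [-4, -1, 4, 12]


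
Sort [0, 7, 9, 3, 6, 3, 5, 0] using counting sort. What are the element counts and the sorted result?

Count array: [2, 0, 0, 2, 0, 1, 1, 1, 0, 1]
(count[i] = number of elements equal to i)
Cumulative count: [2, 2, 2, 4, 4, 5, 6, 7, 7, 8]
Sorted: [0, 0, 3, 3, 5, 6, 7, 9]


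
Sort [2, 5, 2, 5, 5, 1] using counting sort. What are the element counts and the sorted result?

Count array: [0, 1, 2, 0, 0, 3]
(count[i] = number of elements equal to i)
Cumulative count: [0, 1, 3, 3, 3, 6]
Sorted: [1, 2, 2, 5, 5, 5]


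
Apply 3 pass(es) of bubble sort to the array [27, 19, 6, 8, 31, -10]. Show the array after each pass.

After pass 1: [19, 6, 8, 27, -10, 31] (4 swaps)
After pass 2: [6, 8, 19, -10, 27, 31] (3 swaps)
After pass 3: [6, 8, -10, 19, 27, 31] (1 swaps)
Total swaps: 8


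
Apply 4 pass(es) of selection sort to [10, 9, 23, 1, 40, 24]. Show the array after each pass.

Pass 1: Select minimum 1 at index 3, swap -> [1, 9, 23, 10, 40, 24]
Pass 2: Select minimum 9 at index 1, swap -> [1, 9, 23, 10, 40, 24]
Pass 3: Select minimum 10 at index 3, swap -> [1, 9, 10, 23, 40, 24]
Pass 4: Select minimum 23 at index 3, swap -> [1, 9, 10, 23, 40, 24]


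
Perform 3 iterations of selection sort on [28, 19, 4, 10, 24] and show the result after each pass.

Pass 1: Select minimum 4 at index 2, swap -> [4, 19, 28, 10, 24]
Pass 2: Select minimum 10 at index 3, swap -> [4, 10, 28, 19, 24]
Pass 3: Select minimum 19 at index 3, swap -> [4, 10, 19, 28, 24]


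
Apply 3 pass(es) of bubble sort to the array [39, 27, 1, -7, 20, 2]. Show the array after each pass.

After pass 1: [27, 1, -7, 20, 2, 39] (5 swaps)
After pass 2: [1, -7, 20, 2, 27, 39] (4 swaps)
After pass 3: [-7, 1, 2, 20, 27, 39] (2 swaps)
Total swaps: 11


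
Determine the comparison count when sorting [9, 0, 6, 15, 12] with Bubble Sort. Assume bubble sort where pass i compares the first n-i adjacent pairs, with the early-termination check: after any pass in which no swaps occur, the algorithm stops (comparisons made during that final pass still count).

Pass 1: compare adjacent pairs (0,1)..(3,4) = 4 comparison(s), 3 swap(s) -> [0, 6, 9, 12, 15]
Pass 2: compare adjacent pairs (0,1)..(2,3) = 3 comparison(s), 0 swap(s) -> [0, 6, 9, 12, 15]
No swaps in this pass, so bubble sort stops here.
Total comparisons: 4 + 3 = 7


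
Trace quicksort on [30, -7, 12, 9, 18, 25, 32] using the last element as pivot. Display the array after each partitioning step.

Partition 1: pivot=32 at index 6 -> [30, -7, 12, 9, 18, 25, 32]
Partition 2: pivot=25 at index 4 -> [-7, 12, 9, 18, 25, 30, 32]
Partition 3: pivot=18 at index 3 -> [-7, 12, 9, 18, 25, 30, 32]
Partition 4: pivot=9 at index 1 -> [-7, 9, 12, 18, 25, 30, 32]


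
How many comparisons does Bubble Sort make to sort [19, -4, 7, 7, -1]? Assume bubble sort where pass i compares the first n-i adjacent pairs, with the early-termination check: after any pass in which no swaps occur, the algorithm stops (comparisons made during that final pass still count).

Pass 1: compare adjacent pairs (0,1)..(3,4) = 4 comparison(s), 4 swap(s) -> [-4, 7, 7, -1, 19]
Pass 2: compare adjacent pairs (0,1)..(2,3) = 3 comparison(s), 1 swap(s) -> [-4, 7, -1, 7, 19]
Pass 3: compare adjacent pairs (0,1)..(1,2) = 2 comparison(s), 1 swap(s) -> [-4, -1, 7, 7, 19]
Pass 4: compare adjacent pairs (0,1)..(0,1) = 1 comparison(s), 0 swap(s) -> [-4, -1, 7, 7, 19]
No swaps in this pass, so bubble sort stops here.
Total comparisons: 4 + 3 + 2 + 1 = 10


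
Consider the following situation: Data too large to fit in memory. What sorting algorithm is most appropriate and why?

Best choice: External merge sort
Reason: Minimizes disk I/O by sequential reads/writes


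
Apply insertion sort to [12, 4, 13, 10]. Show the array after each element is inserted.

First element 12 is already 'sorted'
Insert 4: shifted 1 elements -> [4, 12, 13, 10]
Insert 13: shifted 0 elements -> [4, 12, 13, 10]
Insert 10: shifted 2 elements -> [4, 10, 12, 13]


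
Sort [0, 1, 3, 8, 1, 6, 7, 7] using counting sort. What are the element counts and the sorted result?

Count array: [1, 2, 0, 1, 0, 0, 1, 2, 1]
(count[i] = number of elements equal to i)
Cumulative count: [1, 3, 3, 4, 4, 4, 5, 7, 8]
Sorted: [0, 1, 1, 3, 6, 7, 7, 8]


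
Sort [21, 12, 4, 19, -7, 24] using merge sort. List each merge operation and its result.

Divide and conquer:
  Merge [12] + [4] -> [4, 12]
  Merge [21] + [4, 12] -> [4, 12, 21]
  Merge [-7] + [24] -> [-7, 24]
  Merge [19] + [-7, 24] -> [-7, 19, 24]
  Merge [4, 12, 21] + [-7, 19, 24] -> [-7, 4, 12, 19, 21, 24]


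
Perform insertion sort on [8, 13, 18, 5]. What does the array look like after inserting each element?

First element 8 is already 'sorted'
Insert 13: shifted 0 elements -> [8, 13, 18, 5]
Insert 18: shifted 0 elements -> [8, 13, 18, 5]
Insert 5: shifted 3 elements -> [5, 8, 13, 18]


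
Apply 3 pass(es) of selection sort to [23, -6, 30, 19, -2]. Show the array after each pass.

Pass 1: Select minimum -6 at index 1, swap -> [-6, 23, 30, 19, -2]
Pass 2: Select minimum -2 at index 4, swap -> [-6, -2, 30, 19, 23]
Pass 3: Select minimum 19 at index 3, swap -> [-6, -2, 19, 30, 23]


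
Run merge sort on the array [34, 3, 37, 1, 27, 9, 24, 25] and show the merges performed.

Divide and conquer:
  Merge [34] + [3] -> [3, 34]
  Merge [37] + [1] -> [1, 37]
  Merge [3, 34] + [1, 37] -> [1, 3, 34, 37]
  Merge [27] + [9] -> [9, 27]
  Merge [24] + [25] -> [24, 25]
  Merge [9, 27] + [24, 25] -> [9, 24, 25, 27]
  Merge [1, 3, 34, 37] + [9, 24, 25, 27] -> [1, 3, 9, 24, 25, 27, 34, 37]


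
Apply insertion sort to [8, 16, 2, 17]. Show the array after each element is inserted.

First element 8 is already 'sorted'
Insert 16: shifted 0 elements -> [8, 16, 2, 17]
Insert 2: shifted 2 elements -> [2, 8, 16, 17]
Insert 17: shifted 0 elements -> [2, 8, 16, 17]


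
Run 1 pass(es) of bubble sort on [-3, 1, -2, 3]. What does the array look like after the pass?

After pass 1: [-3, -2, 1, 3] (1 swaps)
Total swaps: 1


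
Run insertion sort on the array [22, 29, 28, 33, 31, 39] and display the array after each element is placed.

First element 22 is already 'sorted'
Insert 29: shifted 0 elements -> [22, 29, 28, 33, 31, 39]
Insert 28: shifted 1 elements -> [22, 28, 29, 33, 31, 39]
Insert 33: shifted 0 elements -> [22, 28, 29, 33, 31, 39]
Insert 31: shifted 1 elements -> [22, 28, 29, 31, 33, 39]
Insert 39: shifted 0 elements -> [22, 28, 29, 31, 33, 39]


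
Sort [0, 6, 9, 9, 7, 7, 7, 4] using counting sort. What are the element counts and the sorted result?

Count array: [1, 0, 0, 0, 1, 0, 1, 3, 0, 2]
(count[i] = number of elements equal to i)
Cumulative count: [1, 1, 1, 1, 2, 2, 3, 6, 6, 8]
Sorted: [0, 4, 6, 7, 7, 7, 9, 9]


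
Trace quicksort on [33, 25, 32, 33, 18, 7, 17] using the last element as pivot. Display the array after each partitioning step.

Partition 1: pivot=17 at index 1 -> [7, 17, 32, 33, 18, 33, 25]
Partition 2: pivot=25 at index 3 -> [7, 17, 18, 25, 32, 33, 33]
Partition 3: pivot=33 at index 6 -> [7, 17, 18, 25, 32, 33, 33]
Partition 4: pivot=33 at index 5 -> [7, 17, 18, 25, 32, 33, 33]


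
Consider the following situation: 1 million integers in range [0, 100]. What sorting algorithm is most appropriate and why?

Best choice: Counting sort
Reason: O(n + k) where k=100 is small; linear time beats O(n log n)


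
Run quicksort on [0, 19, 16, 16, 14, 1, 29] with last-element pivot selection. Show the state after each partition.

Partition 1: pivot=29 at index 6 -> [0, 19, 16, 16, 14, 1, 29]
Partition 2: pivot=1 at index 1 -> [0, 1, 16, 16, 14, 19, 29]
Partition 3: pivot=19 at index 5 -> [0, 1, 16, 16, 14, 19, 29]
Partition 4: pivot=14 at index 2 -> [0, 1, 14, 16, 16, 19, 29]
Partition 5: pivot=16 at index 4 -> [0, 1, 14, 16, 16, 19, 29]


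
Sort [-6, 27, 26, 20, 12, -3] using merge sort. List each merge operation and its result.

Divide and conquer:
  Merge [27] + [26] -> [26, 27]
  Merge [-6] + [26, 27] -> [-6, 26, 27]
  Merge [12] + [-3] -> [-3, 12]
  Merge [20] + [-3, 12] -> [-3, 12, 20]
  Merge [-6, 26, 27] + [-3, 12, 20] -> [-6, -3, 12, 20, 26, 27]


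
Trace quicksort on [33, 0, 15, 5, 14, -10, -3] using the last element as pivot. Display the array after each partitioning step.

Partition 1: pivot=-3 at index 1 -> [-10, -3, 15, 5, 14, 33, 0]
Partition 2: pivot=0 at index 2 -> [-10, -3, 0, 5, 14, 33, 15]
Partition 3: pivot=15 at index 5 -> [-10, -3, 0, 5, 14, 15, 33]
Partition 4: pivot=14 at index 4 -> [-10, -3, 0, 5, 14, 15, 33]


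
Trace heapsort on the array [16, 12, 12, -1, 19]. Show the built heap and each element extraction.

Build heap: [19, 16, 12, -1, 12]
Extract 19: [16, 12, 12, -1, 19]
Extract 16: [12, -1, 12, 16, 19]
Extract 12: [12, -1, 12, 16, 19]
Extract 12: [-1, 12, 12, 16, 19]


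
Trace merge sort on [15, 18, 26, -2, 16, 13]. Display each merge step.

Divide and conquer:
  Merge [18] + [26] -> [18, 26]
  Merge [15] + [18, 26] -> [15, 18, 26]
  Merge [16] + [13] -> [13, 16]
  Merge [-2] + [13, 16] -> [-2, 13, 16]
  Merge [15, 18, 26] + [-2, 13, 16] -> [-2, 13, 15, 16, 18, 26]


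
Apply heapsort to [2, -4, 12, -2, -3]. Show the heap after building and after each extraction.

Build heap: [12, -2, 2, -4, -3]
Extract 12: [2, -2, -3, -4, 12]
Extract 2: [-2, -4, -3, 2, 12]
Extract -2: [-3, -4, -2, 2, 12]
Extract -3: [-4, -3, -2, 2, 12]


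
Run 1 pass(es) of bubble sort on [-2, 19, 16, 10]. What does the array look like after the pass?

After pass 1: [-2, 16, 10, 19] (2 swaps)
Total swaps: 2


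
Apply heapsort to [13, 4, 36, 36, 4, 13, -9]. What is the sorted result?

Build heap: [36, 13, 36, 4, 4, 13, -9]
Extract 36: [36, 13, 13, 4, 4, -9, 36]
Extract 36: [13, 4, 13, -9, 4, 36, 36]
Extract 13: [13, 4, 4, -9, 13, 36, 36]
Extract 13: [4, -9, 4, 13, 13, 36, 36]
Extract 4: [4, -9, 4, 13, 13, 36, 36]
Extract 4: [-9, 4, 4, 13, 13, 36, 36]


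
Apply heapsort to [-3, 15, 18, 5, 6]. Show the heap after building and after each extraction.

Build heap: [18, 15, -3, 5, 6]
Extract 18: [15, 6, -3, 5, 18]
Extract 15: [6, 5, -3, 15, 18]
Extract 6: [5, -3, 6, 15, 18]
Extract 5: [-3, 5, 6, 15, 18]


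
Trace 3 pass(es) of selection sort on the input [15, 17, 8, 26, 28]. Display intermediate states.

Pass 1: Select minimum 8 at index 2, swap -> [8, 17, 15, 26, 28]
Pass 2: Select minimum 15 at index 2, swap -> [8, 15, 17, 26, 28]
Pass 3: Select minimum 17 at index 2, swap -> [8, 15, 17, 26, 28]


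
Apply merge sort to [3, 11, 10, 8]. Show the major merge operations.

Divide and conquer:
  Merge [3] + [11] -> [3, 11]
  Merge [10] + [8] -> [8, 10]
  Merge [3, 11] + [8, 10] -> [3, 8, 10, 11]


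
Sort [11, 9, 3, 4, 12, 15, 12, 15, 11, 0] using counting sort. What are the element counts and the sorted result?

Count array: [1, 0, 0, 1, 1, 0, 0, 0, 0, 1, 0, 2, 2, 0, 0, 2]
(count[i] = number of elements equal to i)
Cumulative count: [1, 1, 1, 2, 3, 3, 3, 3, 3, 4, 4, 6, 8, 8, 8, 10]
Sorted: [0, 3, 4, 9, 11, 11, 12, 12, 15, 15]


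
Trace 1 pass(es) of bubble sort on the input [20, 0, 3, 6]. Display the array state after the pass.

After pass 1: [0, 3, 6, 20] (3 swaps)
Total swaps: 3


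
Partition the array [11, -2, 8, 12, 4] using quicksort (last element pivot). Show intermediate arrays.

Partition 1: pivot=4 at index 1 -> [-2, 4, 8, 12, 11]
Partition 2: pivot=11 at index 3 -> [-2, 4, 8, 11, 12]


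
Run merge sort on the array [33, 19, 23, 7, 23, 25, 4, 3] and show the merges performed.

Divide and conquer:
  Merge [33] + [19] -> [19, 33]
  Merge [23] + [7] -> [7, 23]
  Merge [19, 33] + [7, 23] -> [7, 19, 23, 33]
  Merge [23] + [25] -> [23, 25]
  Merge [4] + [3] -> [3, 4]
  Merge [23, 25] + [3, 4] -> [3, 4, 23, 25]
  Merge [7, 19, 23, 33] + [3, 4, 23, 25] -> [3, 4, 7, 19, 23, 23, 25, 33]


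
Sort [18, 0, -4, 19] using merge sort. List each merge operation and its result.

Divide and conquer:
  Merge [18] + [0] -> [0, 18]
  Merge [-4] + [19] -> [-4, 19]
  Merge [0, 18] + [-4, 19] -> [-4, 0, 18, 19]


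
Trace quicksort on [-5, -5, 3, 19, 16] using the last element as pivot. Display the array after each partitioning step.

Partition 1: pivot=16 at index 3 -> [-5, -5, 3, 16, 19]
Partition 2: pivot=3 at index 2 -> [-5, -5, 3, 16, 19]
Partition 3: pivot=-5 at index 1 -> [-5, -5, 3, 16, 19]


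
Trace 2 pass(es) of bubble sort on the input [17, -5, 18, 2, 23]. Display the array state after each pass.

After pass 1: [-5, 17, 2, 18, 23] (2 swaps)
After pass 2: [-5, 2, 17, 18, 23] (1 swaps)
Total swaps: 3


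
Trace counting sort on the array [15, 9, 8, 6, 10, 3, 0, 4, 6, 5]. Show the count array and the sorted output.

Count array: [1, 0, 0, 1, 1, 1, 2, 0, 1, 1, 1, 0, 0, 0, 0, 1]
(count[i] = number of elements equal to i)
Cumulative count: [1, 1, 1, 2, 3, 4, 6, 6, 7, 8, 9, 9, 9, 9, 9, 10]
Sorted: [0, 3, 4, 5, 6, 6, 8, 9, 10, 15]


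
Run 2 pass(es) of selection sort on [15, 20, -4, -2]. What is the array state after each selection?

Pass 1: Select minimum -4 at index 2, swap -> [-4, 20, 15, -2]
Pass 2: Select minimum -2 at index 3, swap -> [-4, -2, 15, 20]


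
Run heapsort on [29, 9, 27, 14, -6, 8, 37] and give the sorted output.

Build heap: [37, 14, 29, 9, -6, 8, 27]
Extract 37: [29, 14, 27, 9, -6, 8, 37]
Extract 29: [27, 14, 8, 9, -6, 29, 37]
Extract 27: [14, 9, 8, -6, 27, 29, 37]
Extract 14: [9, -6, 8, 14, 27, 29, 37]
Extract 9: [8, -6, 9, 14, 27, 29, 37]
Extract 8: [-6, 8, 9, 14, 27, 29, 37]


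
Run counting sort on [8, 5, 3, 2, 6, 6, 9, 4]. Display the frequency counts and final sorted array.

Count array: [0, 0, 1, 1, 1, 1, 2, 0, 1, 1]
(count[i] = number of elements equal to i)
Cumulative count: [0, 0, 1, 2, 3, 4, 6, 6, 7, 8]
Sorted: [2, 3, 4, 5, 6, 6, 8, 9]


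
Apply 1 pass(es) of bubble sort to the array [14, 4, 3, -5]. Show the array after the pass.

After pass 1: [4, 3, -5, 14] (3 swaps)
Total swaps: 3


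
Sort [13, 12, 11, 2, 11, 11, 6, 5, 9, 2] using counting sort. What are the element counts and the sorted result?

Count array: [0, 0, 2, 0, 0, 1, 1, 0, 0, 1, 0, 3, 1, 1]
(count[i] = number of elements equal to i)
Cumulative count: [0, 0, 2, 2, 2, 3, 4, 4, 4, 5, 5, 8, 9, 10]
Sorted: [2, 2, 5, 6, 9, 11, 11, 11, 12, 13]


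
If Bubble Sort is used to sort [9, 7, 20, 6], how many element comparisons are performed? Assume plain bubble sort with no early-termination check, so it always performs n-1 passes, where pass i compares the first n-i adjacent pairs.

Pass 1: compare adjacent pairs (0,1)..(2,3) = 3 comparison(s), 2 swap(s) -> [7, 9, 6, 20]
Pass 2: compare adjacent pairs (0,1)..(1,2) = 2 comparison(s), 1 swap(s) -> [7, 6, 9, 20]
Pass 3: compare adjacent pairs (0,1)..(0,1) = 1 comparison(s), 1 swap(s) -> [6, 7, 9, 20]
Total comparisons: 3 + 2 + 1 = 6


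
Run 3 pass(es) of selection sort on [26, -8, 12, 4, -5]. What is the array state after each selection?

Pass 1: Select minimum -8 at index 1, swap -> [-8, 26, 12, 4, -5]
Pass 2: Select minimum -5 at index 4, swap -> [-8, -5, 12, 4, 26]
Pass 3: Select minimum 4 at index 3, swap -> [-8, -5, 4, 12, 26]


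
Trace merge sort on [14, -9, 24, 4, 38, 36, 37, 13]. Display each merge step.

Divide and conquer:
  Merge [14] + [-9] -> [-9, 14]
  Merge [24] + [4] -> [4, 24]
  Merge [-9, 14] + [4, 24] -> [-9, 4, 14, 24]
  Merge [38] + [36] -> [36, 38]
  Merge [37] + [13] -> [13, 37]
  Merge [36, 38] + [13, 37] -> [13, 36, 37, 38]
  Merge [-9, 4, 14, 24] + [13, 36, 37, 38] -> [-9, 4, 13, 14, 24, 36, 37, 38]


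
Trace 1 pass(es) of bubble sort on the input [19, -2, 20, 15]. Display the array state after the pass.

After pass 1: [-2, 19, 15, 20] (2 swaps)
Total swaps: 2


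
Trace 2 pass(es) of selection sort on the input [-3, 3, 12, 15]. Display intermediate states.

Pass 1: Select minimum -3 at index 0, swap -> [-3, 3, 12, 15]
Pass 2: Select minimum 3 at index 1, swap -> [-3, 3, 12, 15]


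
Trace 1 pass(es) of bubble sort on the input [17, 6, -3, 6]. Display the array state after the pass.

After pass 1: [6, -3, 6, 17] (3 swaps)
Total swaps: 3


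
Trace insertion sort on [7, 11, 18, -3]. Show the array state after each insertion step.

First element 7 is already 'sorted'
Insert 11: shifted 0 elements -> [7, 11, 18, -3]
Insert 18: shifted 0 elements -> [7, 11, 18, -3]
Insert -3: shifted 3 elements -> [-3, 7, 11, 18]


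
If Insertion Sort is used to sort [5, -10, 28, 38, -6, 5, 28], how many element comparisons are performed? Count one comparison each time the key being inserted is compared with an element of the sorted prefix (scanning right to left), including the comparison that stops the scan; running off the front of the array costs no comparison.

Insert -10: 5 > -10 (shift), reached front = 1 comparison(s) -> [-10, 5, 28, 38, -6, 5, 28]
Insert 28: 5 <= 28 (stop) = 1 comparison(s) -> [-10, 5, 28, 38, -6, 5, 28]
Insert 38: 28 <= 38 (stop) = 1 comparison(s) -> [-10, 5, 28, 38, -6, 5, 28]
Insert -6: 38 > -6 (shift), 28 > -6 (shift), 5 > -6 (shift), -10 <= -6 (stop) = 4 comparison(s) -> [-10, -6, 5, 28, 38, 5, 28]
Insert 5: 38 > 5 (shift), 28 > 5 (shift), 5 <= 5 (stop) = 3 comparison(s) -> [-10, -6, 5, 5, 28, 38, 28]
Insert 28: 38 > 28 (shift), 28 <= 28 (stop) = 2 comparison(s) -> [-10, -6, 5, 5, 28, 28, 38]
Total comparisons: 1 + 1 + 1 + 4 + 3 + 2 = 12


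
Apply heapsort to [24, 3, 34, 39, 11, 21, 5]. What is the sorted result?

Build heap: [39, 24, 34, 3, 11, 21, 5]
Extract 39: [34, 24, 21, 3, 11, 5, 39]
Extract 34: [24, 11, 21, 3, 5, 34, 39]
Extract 24: [21, 11, 5, 3, 24, 34, 39]
Extract 21: [11, 3, 5, 21, 24, 34, 39]
Extract 11: [5, 3, 11, 21, 24, 34, 39]
Extract 5: [3, 5, 11, 21, 24, 34, 39]


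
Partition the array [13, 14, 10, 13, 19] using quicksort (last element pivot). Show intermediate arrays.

Partition 1: pivot=19 at index 4 -> [13, 14, 10, 13, 19]
Partition 2: pivot=13 at index 2 -> [13, 10, 13, 14, 19]
Partition 3: pivot=10 at index 0 -> [10, 13, 13, 14, 19]


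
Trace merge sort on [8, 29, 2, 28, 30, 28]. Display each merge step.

Divide and conquer:
  Merge [29] + [2] -> [2, 29]
  Merge [8] + [2, 29] -> [2, 8, 29]
  Merge [30] + [28] -> [28, 30]
  Merge [28] + [28, 30] -> [28, 28, 30]
  Merge [2, 8, 29] + [28, 28, 30] -> [2, 8, 28, 28, 29, 30]


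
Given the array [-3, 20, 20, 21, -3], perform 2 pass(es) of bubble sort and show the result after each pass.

After pass 1: [-3, 20, 20, -3, 21] (1 swaps)
After pass 2: [-3, 20, -3, 20, 21] (1 swaps)
Total swaps: 2


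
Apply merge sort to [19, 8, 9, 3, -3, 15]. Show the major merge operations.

Divide and conquer:
  Merge [8] + [9] -> [8, 9]
  Merge [19] + [8, 9] -> [8, 9, 19]
  Merge [-3] + [15] -> [-3, 15]
  Merge [3] + [-3, 15] -> [-3, 3, 15]
  Merge [8, 9, 19] + [-3, 3, 15] -> [-3, 3, 8, 9, 15, 19]


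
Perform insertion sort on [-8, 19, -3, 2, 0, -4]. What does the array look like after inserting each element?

First element -8 is already 'sorted'
Insert 19: shifted 0 elements -> [-8, 19, -3, 2, 0, -4]
Insert -3: shifted 1 elements -> [-8, -3, 19, 2, 0, -4]
Insert 2: shifted 1 elements -> [-8, -3, 2, 19, 0, -4]
Insert 0: shifted 2 elements -> [-8, -3, 0, 2, 19, -4]
Insert -4: shifted 4 elements -> [-8, -4, -3, 0, 2, 19]


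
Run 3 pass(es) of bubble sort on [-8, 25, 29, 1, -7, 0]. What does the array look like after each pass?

After pass 1: [-8, 25, 1, -7, 0, 29] (3 swaps)
After pass 2: [-8, 1, -7, 0, 25, 29] (3 swaps)
After pass 3: [-8, -7, 0, 1, 25, 29] (2 swaps)
Total swaps: 8


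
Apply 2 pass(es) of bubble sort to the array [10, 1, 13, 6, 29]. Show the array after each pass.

After pass 1: [1, 10, 6, 13, 29] (2 swaps)
After pass 2: [1, 6, 10, 13, 29] (1 swaps)
Total swaps: 3


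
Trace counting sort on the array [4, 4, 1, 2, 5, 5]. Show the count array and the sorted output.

Count array: [0, 1, 1, 0, 2, 2]
(count[i] = number of elements equal to i)
Cumulative count: [0, 1, 2, 2, 4, 6]
Sorted: [1, 2, 4, 4, 5, 5]


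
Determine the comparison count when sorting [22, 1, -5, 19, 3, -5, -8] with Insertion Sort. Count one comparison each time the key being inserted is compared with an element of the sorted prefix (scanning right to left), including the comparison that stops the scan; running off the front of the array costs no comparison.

Insert 1: 22 > 1 (shift), reached front = 1 comparison(s) -> [1, 22, -5, 19, 3, -5, -8]
Insert -5: 22 > -5 (shift), 1 > -5 (shift), reached front = 2 comparison(s) -> [-5, 1, 22, 19, 3, -5, -8]
Insert 19: 22 > 19 (shift), 1 <= 19 (stop) = 2 comparison(s) -> [-5, 1, 19, 22, 3, -5, -8]
Insert 3: 22 > 3 (shift), 19 > 3 (shift), 1 <= 3 (stop) = 3 comparison(s) -> [-5, 1, 3, 19, 22, -5, -8]
Insert -5: 22 > -5 (shift), 19 > -5 (shift), 3 > -5 (shift), 1 > -5 (shift), -5 <= -5 (stop) = 5 comparison(s) -> [-5, -5, 1, 3, 19, 22, -8]
Insert -8: 22 > -8 (shift), 19 > -8 (shift), 3 > -8 (shift), 1 > -8 (shift), -5 > -8 (shift), -5 > -8 (shift), reached front = 6 comparison(s) -> [-8, -5, -5, 1, 3, 19, 22]
Total comparisons: 1 + 2 + 2 + 3 + 5 + 6 = 19


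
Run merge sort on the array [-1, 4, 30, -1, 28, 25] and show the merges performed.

Divide and conquer:
  Merge [4] + [30] -> [4, 30]
  Merge [-1] + [4, 30] -> [-1, 4, 30]
  Merge [28] + [25] -> [25, 28]
  Merge [-1] + [25, 28] -> [-1, 25, 28]
  Merge [-1, 4, 30] + [-1, 25, 28] -> [-1, -1, 4, 25, 28, 30]


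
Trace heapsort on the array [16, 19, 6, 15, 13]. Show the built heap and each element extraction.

Build heap: [19, 16, 6, 15, 13]
Extract 19: [16, 15, 6, 13, 19]
Extract 16: [15, 13, 6, 16, 19]
Extract 15: [13, 6, 15, 16, 19]
Extract 13: [6, 13, 15, 16, 19]


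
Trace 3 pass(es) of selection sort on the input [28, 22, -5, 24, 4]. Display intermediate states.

Pass 1: Select minimum -5 at index 2, swap -> [-5, 22, 28, 24, 4]
Pass 2: Select minimum 4 at index 4, swap -> [-5, 4, 28, 24, 22]
Pass 3: Select minimum 22 at index 4, swap -> [-5, 4, 22, 24, 28]


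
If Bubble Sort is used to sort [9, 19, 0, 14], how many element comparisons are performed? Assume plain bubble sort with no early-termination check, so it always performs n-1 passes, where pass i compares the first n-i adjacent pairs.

Pass 1: compare adjacent pairs (0,1)..(2,3) = 3 comparison(s), 2 swap(s) -> [9, 0, 14, 19]
Pass 2: compare adjacent pairs (0,1)..(1,2) = 2 comparison(s), 1 swap(s) -> [0, 9, 14, 19]
Pass 3: compare adjacent pairs (0,1)..(0,1) = 1 comparison(s), 0 swap(s) -> [0, 9, 14, 19]
Total comparisons: 3 + 2 + 1 = 6


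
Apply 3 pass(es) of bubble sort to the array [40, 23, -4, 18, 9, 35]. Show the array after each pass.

After pass 1: [23, -4, 18, 9, 35, 40] (5 swaps)
After pass 2: [-4, 18, 9, 23, 35, 40] (3 swaps)
After pass 3: [-4, 9, 18, 23, 35, 40] (1 swaps)
Total swaps: 9


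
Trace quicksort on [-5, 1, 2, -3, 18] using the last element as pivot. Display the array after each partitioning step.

Partition 1: pivot=18 at index 4 -> [-5, 1, 2, -3, 18]
Partition 2: pivot=-3 at index 1 -> [-5, -3, 2, 1, 18]
Partition 3: pivot=1 at index 2 -> [-5, -3, 1, 2, 18]


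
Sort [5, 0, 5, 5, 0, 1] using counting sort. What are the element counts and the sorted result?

Count array: [2, 1, 0, 0, 0, 3]
(count[i] = number of elements equal to i)
Cumulative count: [2, 3, 3, 3, 3, 6]
Sorted: [0, 0, 1, 5, 5, 5]


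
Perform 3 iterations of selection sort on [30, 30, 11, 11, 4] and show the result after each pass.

Pass 1: Select minimum 4 at index 4, swap -> [4, 30, 11, 11, 30]
Pass 2: Select minimum 11 at index 2, swap -> [4, 11, 30, 11, 30]
Pass 3: Select minimum 11 at index 3, swap -> [4, 11, 11, 30, 30]


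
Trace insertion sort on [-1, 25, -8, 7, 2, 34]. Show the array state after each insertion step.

First element -1 is already 'sorted'
Insert 25: shifted 0 elements -> [-1, 25, -8, 7, 2, 34]
Insert -8: shifted 2 elements -> [-8, -1, 25, 7, 2, 34]
Insert 7: shifted 1 elements -> [-8, -1, 7, 25, 2, 34]
Insert 2: shifted 2 elements -> [-8, -1, 2, 7, 25, 34]
Insert 34: shifted 0 elements -> [-8, -1, 2, 7, 25, 34]


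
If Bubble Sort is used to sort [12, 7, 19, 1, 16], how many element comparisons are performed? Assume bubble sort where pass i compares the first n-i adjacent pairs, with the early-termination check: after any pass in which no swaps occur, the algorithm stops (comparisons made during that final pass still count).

Pass 1: compare adjacent pairs (0,1)..(3,4) = 4 comparison(s), 3 swap(s) -> [7, 12, 1, 16, 19]
Pass 2: compare adjacent pairs (0,1)..(2,3) = 3 comparison(s), 1 swap(s) -> [7, 1, 12, 16, 19]
Pass 3: compare adjacent pairs (0,1)..(1,2) = 2 comparison(s), 1 swap(s) -> [1, 7, 12, 16, 19]
Pass 4: compare adjacent pairs (0,1)..(0,1) = 1 comparison(s), 0 swap(s) -> [1, 7, 12, 16, 19]
No swaps in this pass, so bubble sort stops here.
Total comparisons: 4 + 3 + 2 + 1 = 10


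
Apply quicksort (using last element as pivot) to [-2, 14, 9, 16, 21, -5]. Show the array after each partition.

Partition 1: pivot=-5 at index 0 -> [-5, 14, 9, 16, 21, -2]
Partition 2: pivot=-2 at index 1 -> [-5, -2, 9, 16, 21, 14]
Partition 3: pivot=14 at index 3 -> [-5, -2, 9, 14, 21, 16]
Partition 4: pivot=16 at index 4 -> [-5, -2, 9, 14, 16, 21]


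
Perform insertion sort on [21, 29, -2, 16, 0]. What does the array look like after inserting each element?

First element 21 is already 'sorted'
Insert 29: shifted 0 elements -> [21, 29, -2, 16, 0]
Insert -2: shifted 2 elements -> [-2, 21, 29, 16, 0]
Insert 16: shifted 2 elements -> [-2, 16, 21, 29, 0]
Insert 0: shifted 3 elements -> [-2, 0, 16, 21, 29]


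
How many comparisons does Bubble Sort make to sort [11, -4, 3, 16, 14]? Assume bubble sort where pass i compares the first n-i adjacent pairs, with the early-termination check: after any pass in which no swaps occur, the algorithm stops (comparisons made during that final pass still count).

Pass 1: compare adjacent pairs (0,1)..(3,4) = 4 comparison(s), 3 swap(s) -> [-4, 3, 11, 14, 16]
Pass 2: compare adjacent pairs (0,1)..(2,3) = 3 comparison(s), 0 swap(s) -> [-4, 3, 11, 14, 16]
No swaps in this pass, so bubble sort stops here.
Total comparisons: 4 + 3 = 7


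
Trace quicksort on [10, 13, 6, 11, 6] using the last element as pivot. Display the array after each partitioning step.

Partition 1: pivot=6 at index 1 -> [6, 6, 10, 11, 13]
Partition 2: pivot=13 at index 4 -> [6, 6, 10, 11, 13]
Partition 3: pivot=11 at index 3 -> [6, 6, 10, 11, 13]


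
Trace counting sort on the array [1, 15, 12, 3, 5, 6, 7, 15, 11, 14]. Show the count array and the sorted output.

Count array: [0, 1, 0, 1, 0, 1, 1, 1, 0, 0, 0, 1, 1, 0, 1, 2]
(count[i] = number of elements equal to i)
Cumulative count: [0, 1, 1, 2, 2, 3, 4, 5, 5, 5, 5, 6, 7, 7, 8, 10]
Sorted: [1, 3, 5, 6, 7, 11, 12, 14, 15, 15]


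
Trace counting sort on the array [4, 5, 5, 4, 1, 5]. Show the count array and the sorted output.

Count array: [0, 1, 0, 0, 2, 3]
(count[i] = number of elements equal to i)
Cumulative count: [0, 1, 1, 1, 3, 6]
Sorted: [1, 4, 4, 5, 5, 5]


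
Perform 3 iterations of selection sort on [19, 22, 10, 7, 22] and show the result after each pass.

Pass 1: Select minimum 7 at index 3, swap -> [7, 22, 10, 19, 22]
Pass 2: Select minimum 10 at index 2, swap -> [7, 10, 22, 19, 22]
Pass 3: Select minimum 19 at index 3, swap -> [7, 10, 19, 22, 22]


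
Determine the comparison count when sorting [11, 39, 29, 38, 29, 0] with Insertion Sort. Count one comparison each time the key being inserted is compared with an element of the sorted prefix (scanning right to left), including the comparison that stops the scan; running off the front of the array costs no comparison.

Insert 39: 11 <= 39 (stop) = 1 comparison(s) -> [11, 39, 29, 38, 29, 0]
Insert 29: 39 > 29 (shift), 11 <= 29 (stop) = 2 comparison(s) -> [11, 29, 39, 38, 29, 0]
Insert 38: 39 > 38 (shift), 29 <= 38 (stop) = 2 comparison(s) -> [11, 29, 38, 39, 29, 0]
Insert 29: 39 > 29 (shift), 38 > 29 (shift), 29 <= 29 (stop) = 3 comparison(s) -> [11, 29, 29, 38, 39, 0]
Insert 0: 39 > 0 (shift), 38 > 0 (shift), 29 > 0 (shift), 29 > 0 (shift), 11 > 0 (shift), reached front = 5 comparison(s) -> [0, 11, 29, 29, 38, 39]
Total comparisons: 1 + 2 + 2 + 3 + 5 = 13


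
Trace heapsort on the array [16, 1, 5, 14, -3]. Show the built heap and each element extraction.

Build heap: [16, 14, 5, 1, -3]
Extract 16: [14, 1, 5, -3, 16]
Extract 14: [5, 1, -3, 14, 16]
Extract 5: [1, -3, 5, 14, 16]
Extract 1: [-3, 1, 5, 14, 16]


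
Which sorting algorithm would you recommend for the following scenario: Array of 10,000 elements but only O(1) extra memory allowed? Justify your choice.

Best choice: Heapsort
Reason: Heapsort rearranges the array in place using O(1) auxiliary space and still guarantees O(n log n) time; quicksort partitions in place but needs Theta(log n) stack space for recursion (O(n) in the worst case), and mergesort requires O(n) auxiliary space


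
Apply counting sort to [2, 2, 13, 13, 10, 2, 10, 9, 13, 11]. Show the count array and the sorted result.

Count array: [0, 0, 3, 0, 0, 0, 0, 0, 0, 1, 2, 1, 0, 3]
(count[i] = number of elements equal to i)
Cumulative count: [0, 0, 3, 3, 3, 3, 3, 3, 3, 4, 6, 7, 7, 10]
Sorted: [2, 2, 2, 9, 10, 10, 11, 13, 13, 13]


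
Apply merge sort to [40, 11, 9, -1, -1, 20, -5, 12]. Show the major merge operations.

Divide and conquer:
  Merge [40] + [11] -> [11, 40]
  Merge [9] + [-1] -> [-1, 9]
  Merge [11, 40] + [-1, 9] -> [-1, 9, 11, 40]
  Merge [-1] + [20] -> [-1, 20]
  Merge [-5] + [12] -> [-5, 12]
  Merge [-1, 20] + [-5, 12] -> [-5, -1, 12, 20]
  Merge [-1, 9, 11, 40] + [-5, -1, 12, 20] -> [-5, -1, -1, 9, 11, 12, 20, 40]


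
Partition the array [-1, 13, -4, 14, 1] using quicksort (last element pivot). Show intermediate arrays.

Partition 1: pivot=1 at index 2 -> [-1, -4, 1, 14, 13]
Partition 2: pivot=-4 at index 0 -> [-4, -1, 1, 14, 13]
Partition 3: pivot=13 at index 3 -> [-4, -1, 1, 13, 14]


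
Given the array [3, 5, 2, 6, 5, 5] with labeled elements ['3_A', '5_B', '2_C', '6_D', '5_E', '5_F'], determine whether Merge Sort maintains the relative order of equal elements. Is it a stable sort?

Trace Merge Sort on the labeled array (the key is the number; the letter only tracks identity):
  Merge [5_B] + [2_C] -> [2_C, 5_B]
  Merge [3_A] + [2_C, 5_B] -> [2_C, 3_A, 5_B]
  Merge [5_E] + [5_F] -> [5_E, 5_F]
  Merge [6_D] + [5_E, 5_F] -> [5_E, 5_F, 6_D]
  Merge [2_C, 3_A, 5_B] + [5_E, 5_F, 6_D] -> [2_C, 3_A, 5_B, 5_E, 5_F, 6_D]
Final order: [2_C, 3_A, 5_B, 5_E, 5_F, 6_D]
Equal keys:
  value 5: originally 5_B, 5_E, 5_F; after sorting 5_B, 5_E, 5_F -> order preserved
All equal keys kept their original relative order. Merge Sort is stable: when the heads of the two halves are equal the merge takes from the left half first.
Answer: Stable


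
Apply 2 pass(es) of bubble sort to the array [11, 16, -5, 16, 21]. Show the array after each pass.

After pass 1: [11, -5, 16, 16, 21] (1 swaps)
After pass 2: [-5, 11, 16, 16, 21] (1 swaps)
Total swaps: 2


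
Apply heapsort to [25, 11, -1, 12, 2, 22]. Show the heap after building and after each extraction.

Build heap: [25, 12, 22, 11, 2, -1]
Extract 25: [22, 12, -1, 11, 2, 25]
Extract 22: [12, 11, -1, 2, 22, 25]
Extract 12: [11, 2, -1, 12, 22, 25]
Extract 11: [2, -1, 11, 12, 22, 25]
Extract 2: [-1, 2, 11, 12, 22, 25]


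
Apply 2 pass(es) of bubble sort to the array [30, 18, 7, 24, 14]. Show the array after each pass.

After pass 1: [18, 7, 24, 14, 30] (4 swaps)
After pass 2: [7, 18, 14, 24, 30] (2 swaps)
Total swaps: 6


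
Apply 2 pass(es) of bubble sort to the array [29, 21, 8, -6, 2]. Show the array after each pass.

After pass 1: [21, 8, -6, 2, 29] (4 swaps)
After pass 2: [8, -6, 2, 21, 29] (3 swaps)
Total swaps: 7


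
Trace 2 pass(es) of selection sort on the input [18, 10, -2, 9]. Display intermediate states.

Pass 1: Select minimum -2 at index 2, swap -> [-2, 10, 18, 9]
Pass 2: Select minimum 9 at index 3, swap -> [-2, 9, 18, 10]


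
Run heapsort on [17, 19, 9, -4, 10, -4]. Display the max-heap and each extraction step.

Build heap: [19, 17, 9, -4, 10, -4]
Extract 19: [17, 10, 9, -4, -4, 19]
Extract 17: [10, -4, 9, -4, 17, 19]
Extract 10: [9, -4, -4, 10, 17, 19]
Extract 9: [-4, -4, 9, 10, 17, 19]
Extract -4: [-4, -4, 9, 10, 17, 19]


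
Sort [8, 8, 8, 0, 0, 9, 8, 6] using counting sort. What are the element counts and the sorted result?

Count array: [2, 0, 0, 0, 0, 0, 1, 0, 4, 1]
(count[i] = number of elements equal to i)
Cumulative count: [2, 2, 2, 2, 2, 2, 3, 3, 7, 8]
Sorted: [0, 0, 6, 8, 8, 8, 8, 9]


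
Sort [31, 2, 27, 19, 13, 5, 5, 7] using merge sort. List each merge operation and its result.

Divide and conquer:
  Merge [31] + [2] -> [2, 31]
  Merge [27] + [19] -> [19, 27]
  Merge [2, 31] + [19, 27] -> [2, 19, 27, 31]
  Merge [13] + [5] -> [5, 13]
  Merge [5] + [7] -> [5, 7]
  Merge [5, 13] + [5, 7] -> [5, 5, 7, 13]
  Merge [2, 19, 27, 31] + [5, 5, 7, 13] -> [2, 5, 5, 7, 13, 19, 27, 31]


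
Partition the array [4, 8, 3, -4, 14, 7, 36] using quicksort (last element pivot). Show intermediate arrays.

Partition 1: pivot=36 at index 6 -> [4, 8, 3, -4, 14, 7, 36]
Partition 2: pivot=7 at index 3 -> [4, 3, -4, 7, 14, 8, 36]
Partition 3: pivot=-4 at index 0 -> [-4, 3, 4, 7, 14, 8, 36]
Partition 4: pivot=4 at index 2 -> [-4, 3, 4, 7, 14, 8, 36]
Partition 5: pivot=8 at index 4 -> [-4, 3, 4, 7, 8, 14, 36]


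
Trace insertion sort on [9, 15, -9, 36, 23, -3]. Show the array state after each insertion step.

First element 9 is already 'sorted'
Insert 15: shifted 0 elements -> [9, 15, -9, 36, 23, -3]
Insert -9: shifted 2 elements -> [-9, 9, 15, 36, 23, -3]
Insert 36: shifted 0 elements -> [-9, 9, 15, 36, 23, -3]
Insert 23: shifted 1 elements -> [-9, 9, 15, 23, 36, -3]
Insert -3: shifted 4 elements -> [-9, -3, 9, 15, 23, 36]


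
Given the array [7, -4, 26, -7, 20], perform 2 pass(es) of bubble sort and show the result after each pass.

After pass 1: [-4, 7, -7, 20, 26] (3 swaps)
After pass 2: [-4, -7, 7, 20, 26] (1 swaps)
Total swaps: 4


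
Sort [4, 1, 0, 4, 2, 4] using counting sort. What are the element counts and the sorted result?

Count array: [1, 1, 1, 0, 3]
(count[i] = number of elements equal to i)
Cumulative count: [1, 2, 3, 3, 6]
Sorted: [0, 1, 2, 4, 4, 4]


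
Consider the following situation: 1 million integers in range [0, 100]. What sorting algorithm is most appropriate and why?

Best choice: Counting sort
Reason: O(n + k) where k=100 is small; linear time beats O(n log n)


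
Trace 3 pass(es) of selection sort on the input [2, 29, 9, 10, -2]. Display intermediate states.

Pass 1: Select minimum -2 at index 4, swap -> [-2, 29, 9, 10, 2]
Pass 2: Select minimum 2 at index 4, swap -> [-2, 2, 9, 10, 29]
Pass 3: Select minimum 9 at index 2, swap -> [-2, 2, 9, 10, 29]


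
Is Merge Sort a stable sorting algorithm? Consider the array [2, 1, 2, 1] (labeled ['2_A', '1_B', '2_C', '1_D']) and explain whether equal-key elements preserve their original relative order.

Trace Merge Sort on the labeled array (the key is the number; the letter only tracks identity):
  Merge [2_A] + [1_B] -> [1_B, 2_A]
  Merge [2_C] + [1_D] -> [1_D, 2_C]
  Merge [1_B, 2_A] + [1_D, 2_C] -> [1_B, 1_D, 2_A, 2_C]
Final order: [1_B, 1_D, 2_A, 2_C]
Equal keys:
  value 1: originally 1_B, 1_D; after sorting 1_B, 1_D -> order preserved
  value 2: originally 2_A, 2_C; after sorting 2_A, 2_C -> order preserved
All equal keys kept their original relative order. Merge Sort is stable: when the heads of the two halves are equal the merge takes from the left half first.
Answer: Stable
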